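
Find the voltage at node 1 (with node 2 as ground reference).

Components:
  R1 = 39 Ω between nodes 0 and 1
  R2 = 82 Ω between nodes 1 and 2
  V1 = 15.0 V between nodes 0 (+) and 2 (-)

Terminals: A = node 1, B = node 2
Nodal analysis, taking node 2 as the 0 V reference.
Source V1 fixes V_0 = 15 V.
KCL at each unknown node (sum of currents leaving = 0; resistances in Ω):
  Node 1: (V_1 - 15)/39 + (V_1 - 0)/82 = 0
Collecting terms: 0.03784 × V_1 = 0.3846  =>  V_1 = 10.17 V
The requested potential is V_1 = 10.17 V.

Final answer: V_1 = 10.17 V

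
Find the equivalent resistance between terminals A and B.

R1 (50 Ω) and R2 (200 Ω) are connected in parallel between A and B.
Reduce the network between node 0 (A) and node 1 (B) by series/parallel combination:
  Rp1 = R1 ‖ R2 (parallel, both between nodes 0 and 1) = 1/(1/50 + 1/200) = 40 Ω
R_eq = 40 Ω

Final answer: 40 Ω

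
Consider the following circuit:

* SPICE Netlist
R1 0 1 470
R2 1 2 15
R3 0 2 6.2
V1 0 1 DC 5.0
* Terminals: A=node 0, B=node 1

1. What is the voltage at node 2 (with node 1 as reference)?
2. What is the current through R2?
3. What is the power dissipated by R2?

Nodal analysis, taking node 1 as the 0 V reference.
Source V1 fixes V_0 = 5 V.
KCL at each unknown node (sum of currents leaving = 0; resistances in Ω):
  Node 2: (V_2 - 0)/15 + (V_2 - 5)/6.2 = 0
Collecting terms: 0.228 × V_2 = 0.8065  =>  V_2 = 3.538 V
Part 1:
  Read off the nodal solution: V_2 = 3.538 V
Part 2:
  I_R2 = (V_1 - V_2)/R2 = (0 - 3.538)/15 = -0.2358 A
  Magnitude: I_R2 = 0.2358 A
Part 3:
  I_R2 = (V_1 - V_2)/R2 = (0 - 3.538)/15 = -0.2358 A
  P_R2 = I_R2² × R2 = (-0.2358)² × 15 = 0.8344 W

Final answers:
1. V_2 = 3.538 V
2. I_R2 = 0.2358 A
3. P_R2 = 0.8344 W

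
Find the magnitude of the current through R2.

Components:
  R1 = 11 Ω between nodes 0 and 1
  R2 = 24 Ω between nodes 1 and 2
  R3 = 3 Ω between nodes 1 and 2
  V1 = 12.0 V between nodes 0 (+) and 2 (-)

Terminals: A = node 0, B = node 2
Nodal analysis, taking node 2 as the 0 V reference.
Source V1 fixes V_0 = 12 V.
KCL at each unknown node (sum of currents leaving = 0; resistances in Ω):
  Node 1: (V_1 - 12)/11 + (V_1 - 0)/24 + (V_1 - 0)/3 = 0
Collecting terms: 0.4659 × V_1 = 1.091  =>  V_1 = 2.341 V
I_R2 = (V_1 - V_2)/R2 = (2.341 - 0)/24 = 0.09756 A
|I_R2| = 0.09756 A

Final answer: |I_R2| = 0.09756 A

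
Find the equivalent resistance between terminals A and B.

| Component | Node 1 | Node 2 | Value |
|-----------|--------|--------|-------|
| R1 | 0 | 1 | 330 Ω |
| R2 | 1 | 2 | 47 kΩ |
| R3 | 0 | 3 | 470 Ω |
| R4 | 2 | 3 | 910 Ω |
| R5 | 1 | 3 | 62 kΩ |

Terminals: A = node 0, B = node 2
The network is not a plain series/parallel combination. Inject a 1 A test current into terminal A (node 0) and return it from terminal B (node 2); then R_eq = V_A / (1 A).
Nodal analysis, taking node 2 as the 0 V reference.
Current source I_test pushes 1 A into node 0 and draws it out of node 2.
KCL at each unknown node (sum of currents leaving = 0; resistances in Ω):
  Node 0: (V_0 - V_1)/330 + (V_0 - V_3)/470 - 1 = 0
  Node 1: (V_1 - V_0)/330 + (V_1 - 0)/47000 + (V_1 - V_3)/62000 = 0
  Node 3: (V_3 - V_0)/470 + (V_3 - V_1)/62000 + (V_3 - 0)/910 = 0
Collecting terms (coefficients in siemens):
  0.005158·V_0 - 0.00303·V_1 - 0.002128·V_3 = 1
  0.003068·V_1 - 0.00303·V_0 - 0.00001613·V_3 = 0
  0.003243·V_3 - 0.002128·V_0 - 0.00001613·V_1 = 0
Solving these 3 simultaneous equations (Gaussian elimination) gives:
  V_0 = 1338 V, V_1 = 1326 V, V_3 = 884.3 V
R_eq = V_0 / 1 A = 1338 Ω = 1.338 kΩ

Final answer: 1.338 kΩ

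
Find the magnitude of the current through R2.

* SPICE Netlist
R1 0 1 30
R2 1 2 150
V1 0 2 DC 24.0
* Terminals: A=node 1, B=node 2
Nodal analysis, taking node 2 as the 0 V reference.
Source V1 fixes V_0 = 24 V.
KCL at each unknown node (sum of currents leaving = 0; resistances in Ω):
  Node 1: (V_1 - 24)/30 + (V_1 - 0)/150 = 0
Collecting terms: 0.04 × V_1 = 0.8  =>  V_1 = 20 V
I_R2 = (V_1 - V_2)/R2 = (20 - 0)/150 = 0.1333 A
|I_R2| = 0.1333 A

Final answer: |I_R2| = 0.1333 A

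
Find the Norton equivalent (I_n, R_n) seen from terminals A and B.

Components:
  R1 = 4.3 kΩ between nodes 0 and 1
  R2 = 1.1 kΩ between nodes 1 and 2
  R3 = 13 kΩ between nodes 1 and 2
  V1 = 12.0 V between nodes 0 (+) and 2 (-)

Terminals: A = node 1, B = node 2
Find the Thévenin equivalent first; then I_n = V_th/R_th and R_n = R_th.
Step 1 — V_th is the open-circuit voltage V_A - V_B (nothing connected across the terminals).
Nodal analysis, taking node 2 as the 0 V reference.
Source V1 fixes V_0 = 12 V.
KCL at each unknown node (sum of currents leaving = 0; resistances in Ω):
  Node 1: (V_1 - 12)/4300 + (V_1 - 0)/1100 + (V_1 - 0)/13000 = 0
Collecting terms: 0.001219 × V_1 = 0.002791  =>  V_1 = 2.29 V
V_th = V_1 - V_2 = 2.29 - 0 = 2.29 V
Step 2 — R_th: zero the source — replace V1 by a short circuit (node 2 merges into node 0) — and find the resistance seen between A (node 1) and B (node 0).
Reduce the network between node 1 (A) and node 0 (B) by series/parallel combination:
  Rp1 = R1 ‖ R2 ‖ R3 (parallel, all between nodes 0 and 1) = 1/(1/4300 + 1/1100 + 1/13000) = 820.6 Ω
R_th = 820.6 Ω
I_n = V_th/R_th = 2.29/820.6 = 0.002791 A, and R_n = R_th = 820.6 Ω

Final answer: I_n = 0.002791 A, R_n = 820.6 Ω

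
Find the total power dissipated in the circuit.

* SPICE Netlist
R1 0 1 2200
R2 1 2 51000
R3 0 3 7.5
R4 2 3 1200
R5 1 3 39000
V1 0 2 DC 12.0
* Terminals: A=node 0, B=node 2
Nodal analysis, taking node 2 as the 0 V reference.
Source V1 fixes V_0 = 12 V.
KCL at each unknown node (sum of currents leaving = 0; resistances in Ω):
  Node 1: (V_1 - 12)/2200 + (V_1 - 0)/51000 + (V_1 - V_3)/39000 = 0
  Node 3: (V_3 - 12)/7.5 + (V_3 - 0)/1200 + (V_3 - V_1)/39000 = 0
Collecting terms (coefficients in siemens):
  0.0004998·V_1 - 0.00002564·V_3 = 0.005455
  0.1342·V_3 - 0.00002564·V_1 = 1.6
Determinant D = (0.0004998)(0.1342) - (-0.00002564)(-0.00002564) = 0.00006707
V_1 = [(0.005455)(0.1342) - (-0.00002564)(1.6)]/D = 11.53 V
V_3 = [(0.0004998)(1.6) - (0.005455)(-0.00002564)]/D = 11.93 V
Power in each resistor, P = (ΔV)²/R:
  P_R1 = (12 - 11.53)²/2200 = 0.0001024 W
  P_R2 = (11.53 - 0)²/51000 = 0.002605 W
  P_R3 = (12 - 11.93)²/7.5 = 0.0007422 W
  P_R4 = (0 - 11.93)²/1200 = 0.1185 W
  P_R5 = (11.53 - 11.93)²/39000 = 0.000004103 W
P_total = P_R1 + P_R2 + P_R3 + P_R4 + P_R5 = 0.122 W

Final answer: 0.122 W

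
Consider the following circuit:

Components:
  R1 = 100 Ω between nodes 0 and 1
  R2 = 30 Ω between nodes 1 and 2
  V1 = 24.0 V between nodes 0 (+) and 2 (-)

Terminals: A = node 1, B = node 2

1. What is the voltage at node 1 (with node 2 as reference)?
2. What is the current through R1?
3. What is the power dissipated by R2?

Nodal analysis, taking node 2 as the 0 V reference.
Source V1 fixes V_0 = 24 V.
KCL at each unknown node (sum of currents leaving = 0; resistances in Ω):
  Node 1: (V_1 - 24)/100 + (V_1 - 0)/30 = 0
Collecting terms: 0.04333 × V_1 = 0.24  =>  V_1 = 5.538 V
Part 1:
  Read off the nodal solution: V_1 = 5.538 V
Part 2:
  I_R1 = (V_0 - V_1)/R1 = (24 - 5.538)/100 = 0.1846 A
  Magnitude: I_R1 = 0.1846 A
Part 3:
  I_R2 = (V_1 - V_2)/R2 = (5.538 - 0)/30 = 0.1846 A
  P_R2 = I_R2² × R2 = (0.1846)² × 30 = 1.022 W

Final answers:
1. V_1 = 5.538 V
2. I_R1 = 0.1846 A
3. P_R2 = 1.022 W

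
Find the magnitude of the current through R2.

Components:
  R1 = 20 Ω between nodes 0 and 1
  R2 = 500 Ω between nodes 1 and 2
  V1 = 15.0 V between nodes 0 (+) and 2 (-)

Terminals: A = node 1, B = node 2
Nodal analysis, taking node 2 as the 0 V reference.
Source V1 fixes V_0 = 15 V.
KCL at each unknown node (sum of currents leaving = 0; resistances in Ω):
  Node 1: (V_1 - 15)/20 + (V_1 - 0)/500 = 0
Collecting terms: 0.052 × V_1 = 0.75  =>  V_1 = 14.42 V
I_R2 = (V_1 - V_2)/R2 = (14.42 - 0)/500 = 0.02885 A
|I_R2| = 0.02885 A

Final answer: |I_R2| = 0.02885 A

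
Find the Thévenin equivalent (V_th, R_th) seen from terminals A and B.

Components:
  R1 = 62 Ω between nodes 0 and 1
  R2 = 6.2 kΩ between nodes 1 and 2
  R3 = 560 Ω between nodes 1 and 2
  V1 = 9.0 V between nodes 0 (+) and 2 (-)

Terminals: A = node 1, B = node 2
Step 1 — V_th is the open-circuit voltage V_A - V_B (nothing connected across the terminals).
Nodal analysis, taking node 2 as the 0 V reference.
Source V1 fixes V_0 = 9 V.
KCL at each unknown node (sum of currents leaving = 0; resistances in Ω):
  Node 1: (V_1 - 9)/62 + (V_1 - 0)/6200 + (V_1 - 0)/560 = 0
Collecting terms: 0.01808 × V_1 = 0.1452  =>  V_1 = 8.031 V
V_th = V_1 - V_2 = 8.031 - 0 = 8.031 V
Step 2 — R_th: zero the source — replace V1 by a short circuit (node 2 merges into node 0) — and find the resistance seen between A (node 1) and B (node 0).
Reduce the network between node 1 (A) and node 0 (B) by series/parallel combination:
  Rp1 = R1 ‖ R2 ‖ R3 (parallel, all between nodes 0 and 1) = 1/(1/62 + 1/6200 + 1/560) = 55.32 Ω
R_th = 55.32 Ω

Final answer: V_th = 8.031 V, R_th = 55.32 Ω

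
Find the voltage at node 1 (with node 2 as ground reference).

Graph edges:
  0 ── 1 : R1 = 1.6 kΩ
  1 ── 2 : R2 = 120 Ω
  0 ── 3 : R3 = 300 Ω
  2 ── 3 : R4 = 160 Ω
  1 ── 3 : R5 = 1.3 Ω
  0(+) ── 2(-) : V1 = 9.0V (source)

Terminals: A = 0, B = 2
Nodal analysis, taking node 2 as the 0 V reference.
Source V1 fixes V_0 = 9 V.
KCL at each unknown node (sum of currents leaving = 0; resistances in Ω):
  Node 1: (V_1 - 9)/1600 + (V_1 - 0)/120 + (V_1 - V_3)/1.3 = 0
  Node 3: (V_3 - 9)/300 + (V_3 - 0)/160 + (V_3 - V_1)/1.3 = 0
Collecting terms (coefficients in siemens):
  0.7782·V_1 - 0.7692·V_3 = 0.005625
  0.7788·V_3 - 0.7692·V_1 = 0.03
Determinant D = (0.7782)(0.7788) - (-0.7692)(-0.7692) = 0.01435
V_1 = [(0.005625)(0.7788) - (-0.7692)(0.03)]/D = 1.914 V
V_3 = [(0.7782)(0.03) - (0.005625)(-0.7692)]/D = 1.929 V
The requested potential is V_1 = 1.914 V.

Final answer: V_1 = 1.914 V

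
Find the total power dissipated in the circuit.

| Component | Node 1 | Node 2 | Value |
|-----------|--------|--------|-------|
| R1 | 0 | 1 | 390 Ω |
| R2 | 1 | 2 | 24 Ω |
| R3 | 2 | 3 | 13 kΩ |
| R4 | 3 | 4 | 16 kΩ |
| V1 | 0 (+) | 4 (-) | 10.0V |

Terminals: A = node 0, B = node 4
Nodal analysis, taking node 4 as the 0 V reference.
Source V1 fixes V_0 = 10 V.
KCL at each unknown node (sum of currents leaving = 0; resistances in Ω):
  Node 1: (V_1 - 10)/390 + (V_1 - V_2)/24 = 0
  Node 2: (V_2 - V_1)/24 + (V_2 - V_3)/13000 = 0
  Node 3: (V_3 - V_2)/13000 + (V_3 - 0)/16000 = 0
Collecting terms (coefficients in siemens):
  0.04423·V_1 - 0.04167·V_2 = 0.02564
  0.04174·V_2 - 0.04167·V_1 - 0.00007692·V_3 = 0
  0.0001394·V_3 - 0.00007692·V_2 = 0
Solving these 3 simultaneous equations (Gaussian elimination) gives:
  V_1 = 9.867 V, V_2 = 9.859 V, V_3 = 5.44 V
Power in each resistor, P = (ΔV)²/R:
  P_R1 = (10 - 9.867)²/390 = 0.00004508 W
  P_R2 = (9.867 - 9.859)²/24 = 0.000002774 W
  P_R3 = (9.859 - 5.44)²/13000 = 0.001503 W
  P_R4 = (5.44 - 0)²/16000 = 0.001849 W
P_total = P_R1 + P_R2 + P_R3 + P_R4 = 0.0034 W

Final answer: 0.0034 W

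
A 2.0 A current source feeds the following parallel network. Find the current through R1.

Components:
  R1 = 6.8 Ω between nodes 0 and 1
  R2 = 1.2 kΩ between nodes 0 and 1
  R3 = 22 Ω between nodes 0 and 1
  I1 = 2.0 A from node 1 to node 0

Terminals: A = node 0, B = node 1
All resistors sit directly between nodes 0 and 1, so they are in parallel and share one voltage V; the full source current 2 A splits among them.
1/R_par = 1/6.8 + 1/1200 + 1/22 = 0.1933 S  =>  R_par = 5.172 Ω
V = I × R_par = 2 × 5.172 = 10.34 V
I_R1 = V/R1 = 10.34/6.8 = 1.521 A

Final answer: 1.521 A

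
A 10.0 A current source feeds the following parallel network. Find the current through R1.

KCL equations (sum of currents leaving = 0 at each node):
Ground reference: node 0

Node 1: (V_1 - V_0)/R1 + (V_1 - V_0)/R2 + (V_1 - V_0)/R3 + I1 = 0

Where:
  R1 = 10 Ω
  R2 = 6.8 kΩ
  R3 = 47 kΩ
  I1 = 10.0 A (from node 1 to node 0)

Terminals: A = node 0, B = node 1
All resistors sit directly between nodes 0 and 1, so they are in parallel and share one voltage V; the full source current 10 A splits among them.
1/R_par = 1/10 + 1/6800 + 1/47000 = 0.1002 S  =>  R_par = 9.983 Ω
V = I × R_par = 10 × 9.983 = 99.83 V
I_R1 = V/R1 = 99.83/10 = 9.983 A

Final answer: 9.983 A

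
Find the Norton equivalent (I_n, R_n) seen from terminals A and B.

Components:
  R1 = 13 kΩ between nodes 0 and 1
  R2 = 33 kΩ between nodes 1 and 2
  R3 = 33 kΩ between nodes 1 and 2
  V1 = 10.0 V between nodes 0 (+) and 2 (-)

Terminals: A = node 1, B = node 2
Find the Thévenin equivalent first; then I_n = V_th/R_th and R_n = R_th.
Step 1 — V_th is the open-circuit voltage V_A - V_B (nothing connected across the terminals).
Nodal analysis, taking node 2 as the 0 V reference.
Source V1 fixes V_0 = 10 V.
KCL at each unknown node (sum of currents leaving = 0; resistances in Ω):
  Node 1: (V_1 - 10)/13000 + (V_1 - 0)/33000 + (V_1 - 0)/33000 = 0
Collecting terms: 0.0001375 × V_1 = 0.0007692  =>  V_1 = 5.593 V
V_th = V_1 - V_2 = 5.593 - 0 = 5.593 V
Step 2 — R_th: zero the source — replace V1 by a short circuit (node 2 merges into node 0) — and find the resistance seen between A (node 1) and B (node 0).
Reduce the network between node 1 (A) and node 0 (B) by series/parallel combination:
  Rp1 = R1 ‖ R2 ‖ R3 (parallel, all between nodes 0 and 1) = 1/(1/13000 + 1/33000 + 1/33000) = 7271 Ω
R_th = 7.271 kΩ
I_n = V_th/R_th = 5.593/7271 = 0.0007692 A, and R_n = R_th = 7.271 kΩ

Final answer: I_n = 0.0007692 A, R_n = 7.271 kΩ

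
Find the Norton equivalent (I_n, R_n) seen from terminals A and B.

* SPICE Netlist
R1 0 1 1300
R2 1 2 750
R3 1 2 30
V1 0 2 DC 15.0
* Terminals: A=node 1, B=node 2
Find the Thévenin equivalent first; then I_n = V_th/R_th and R_n = R_th.
Step 1 — V_th is the open-circuit voltage V_A - V_B (nothing connected across the terminals).
Nodal analysis, taking node 2 as the 0 V reference.
Source V1 fixes V_0 = 15 V.
KCL at each unknown node (sum of currents leaving = 0; resistances in Ω):
  Node 1: (V_1 - 15)/1300 + (V_1 - 0)/750 + (V_1 - 0)/30 = 0
Collecting terms: 0.03544 × V_1 = 0.01154  =>  V_1 = 0.3256 V
V_th = V_1 - V_2 = 0.3256 - 0 = 0.3256 V
Step 2 — R_th: zero the source — replace V1 by a short circuit (node 2 merges into node 0) — and find the resistance seen between A (node 1) and B (node 0).
Reduce the network between node 1 (A) and node 0 (B) by series/parallel combination:
  Rp1 = R1 ‖ R2 ‖ R3 (parallel, all between nodes 0 and 1) = 1/(1/1300 + 1/750 + 1/30) = 28.22 Ω
R_th = 28.22 Ω
I_n = V_th/R_th = 0.3256/28.22 = 0.01154 A, and R_n = R_th = 28.22 Ω

Final answer: I_n = 0.01154 A, R_n = 28.22 Ω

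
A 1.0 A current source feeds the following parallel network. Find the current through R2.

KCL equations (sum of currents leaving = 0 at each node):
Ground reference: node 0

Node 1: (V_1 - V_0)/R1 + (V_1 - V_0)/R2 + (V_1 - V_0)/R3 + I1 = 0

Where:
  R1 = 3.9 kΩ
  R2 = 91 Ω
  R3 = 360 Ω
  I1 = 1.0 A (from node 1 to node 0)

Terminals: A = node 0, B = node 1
All resistors sit directly between nodes 0 and 1, so they are in parallel and share one voltage V; the full source current 1 A splits among them.
1/R_par = 1/3900 + 1/91 + 1/360 = 0.01402 S  =>  R_par = 71.31 Ω
V = I × R_par = 1 × 71.31 = 71.31 V
I_R2 = V/R2 = 71.31/91 = 0.7836 A

Final answer: 0.7836 A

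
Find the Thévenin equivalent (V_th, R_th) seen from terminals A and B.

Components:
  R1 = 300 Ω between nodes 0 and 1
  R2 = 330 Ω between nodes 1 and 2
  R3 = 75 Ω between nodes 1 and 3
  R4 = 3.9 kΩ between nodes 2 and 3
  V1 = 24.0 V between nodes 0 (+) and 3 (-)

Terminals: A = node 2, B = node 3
Step 1 — V_th is the open-circuit voltage V_A - V_B (nothing connected across the terminals).
Nodal analysis, taking node 3 as the 0 V reference.
Source V1 fixes V_0 = 24 V.
KCL at each unknown node (sum of currents leaving = 0; resistances in Ω):
  Node 1: (V_1 - 24)/300 + (V_1 - V_2)/330 + (V_1 - 0)/75 = 0
  Node 2: (V_2 - V_1)/330 + (V_2 - 0)/3900 = 0
Collecting terms (coefficients in siemens):
  0.0197·V_1 - 0.00303·V_2 = 0.08
  0.003287·V_2 - 0.00303·V_1 = 0
Determinant D = (0.0197)(0.003287) - (-0.00303)(-0.00303) = 0.00005556
V_1 = [(0.08)(0.003287) - (-0.00303)(0)]/D = 4.733 V
V_2 = [(0.0197)(0) - (0.08)(-0.00303)]/D = 4.364 V
V_th = V_2 - V_3 = 4.364 - 0 = 4.364 V
Step 2 — R_th: zero the source — replace V1 by a short circuit (node 3 merges into node 0) — and find the resistance seen between A (node 2) and B (node 0).
Reduce the network between node 2 (A) and node 0 (B) by series/parallel combination:
  Rp1 = R1 ‖ R3 (parallel, both between nodes 0 and 1) = 1/(1/300 + 1/75) = 60 Ω
  Rs1 = R2 + Rp1 (series, joined only at node 1) = 330 + 60 = 390 Ω
  Rp2 = R4 ‖ Rs1 (parallel, both between nodes 0 and 2) = 1/(1/3900 + 1/390) = 354.5 Ω
R_th = 354.5 Ω

Final answer: V_th = 4.364 V, R_th = 354.5 Ω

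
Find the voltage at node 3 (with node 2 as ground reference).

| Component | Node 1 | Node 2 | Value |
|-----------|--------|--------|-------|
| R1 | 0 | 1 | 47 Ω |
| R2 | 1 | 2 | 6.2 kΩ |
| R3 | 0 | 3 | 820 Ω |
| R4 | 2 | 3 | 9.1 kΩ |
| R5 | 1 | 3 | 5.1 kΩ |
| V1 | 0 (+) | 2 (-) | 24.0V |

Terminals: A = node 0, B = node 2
Nodal analysis, taking node 2 as the 0 V reference.
Source V1 fixes V_0 = 24 V.
KCL at each unknown node (sum of currents leaving = 0; resistances in Ω):
  Node 1: (V_1 - 24)/47 + (V_1 - 0)/6200 + (V_1 - V_3)/5100 = 0
  Node 3: (V_3 - 24)/820 + (V_3 - 0)/9100 + (V_3 - V_1)/5100 = 0
Collecting terms (coefficients in siemens):
  0.02163·V_1 - 0.0001961·V_3 = 0.5106
  0.001525·V_3 - 0.0001961·V_1 = 0.02927
Determinant D = (0.02163)(0.001525) - (-0.0001961)(-0.0001961) = 0.00003296
V_1 = [(0.5106)(0.001525) - (-0.0001961)(0.02927)]/D = 23.81 V
V_3 = [(0.02163)(0.02927) - (0.5106)(-0.0001961)]/D = 22.25 V
The requested potential is V_3 = 22.25 V.

Final answer: V_3 = 22.25 V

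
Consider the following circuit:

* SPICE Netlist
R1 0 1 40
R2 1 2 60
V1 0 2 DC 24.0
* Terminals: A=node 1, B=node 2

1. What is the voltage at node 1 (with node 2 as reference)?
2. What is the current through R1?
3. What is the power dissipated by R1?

Nodal analysis, taking node 2 as the 0 V reference.
Source V1 fixes V_0 = 24 V.
KCL at each unknown node (sum of currents leaving = 0; resistances in Ω):
  Node 1: (V_1 - 24)/40 + (V_1 - 0)/60 = 0
Collecting terms: 0.04167 × V_1 = 0.6  =>  V_1 = 14.4 V
Part 1:
  Read off the nodal solution: V_1 = 14.4 V
Part 2:
  I_R1 = (V_0 - V_1)/R1 = (24 - 14.4)/40 = 0.24 A
  Magnitude: I_R1 = 0.24 A
Part 3:
  I_R1 = (V_0 - V_1)/R1 = (24 - 14.4)/40 = 0.24 A
  P_R1 = I_R1² × R1 = (0.24)² × 40 = 2.304 W

Final answers:
1. V_1 = 14.4 V
2. I_R1 = 0.24 A
3. P_R1 = 2.304 W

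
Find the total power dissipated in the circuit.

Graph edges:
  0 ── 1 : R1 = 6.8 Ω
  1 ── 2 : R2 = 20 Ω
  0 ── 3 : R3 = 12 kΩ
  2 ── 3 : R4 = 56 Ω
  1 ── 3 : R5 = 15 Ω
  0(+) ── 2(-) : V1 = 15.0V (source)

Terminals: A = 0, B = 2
Nodal analysis, taking node 2 as the 0 V reference.
Source V1 fixes V_0 = 15 V.
KCL at each unknown node (sum of currents leaving = 0; resistances in Ω):
  Node 1: (V_1 - 15)/6.8 + (V_1 - 0)/20 + (V_1 - V_3)/15 = 0
  Node 3: (V_3 - 15)/12000 + (V_3 - 0)/56 + (V_3 - V_1)/15 = 0
Collecting terms (coefficients in siemens):
  0.2637·V_1 - 0.06667·V_3 = 2.206
  0.08461·V_3 - 0.06667·V_1 = 0.00125
Determinant D = (0.2637)(0.08461) - (-0.06667)(-0.06667) = 0.01787
V_1 = [(2.206)(0.08461) - (-0.06667)(0.00125)]/D = 10.45 V
V_3 = [(0.2637)(0.00125) - (2.206)(-0.06667)]/D = 8.248 V
Power in each resistor, P = (ΔV)²/R:
  P_R1 = (15 - 10.45)²/6.8 = 3.045 W
  P_R2 = (10.45 - 0)²/20 = 5.46 W
  P_R3 = (15 - 8.248)²/12000 = 0.003799 W
  P_R4 = (0 - 8.248)²/56 = 1.215 W
  P_R5 = (10.45 - 8.248)²/15 = 0.323 W
P_total = P_R1 + P_R2 + P_R3 + P_R4 + P_R5 = 10.05 W

Final answer: 10.05 W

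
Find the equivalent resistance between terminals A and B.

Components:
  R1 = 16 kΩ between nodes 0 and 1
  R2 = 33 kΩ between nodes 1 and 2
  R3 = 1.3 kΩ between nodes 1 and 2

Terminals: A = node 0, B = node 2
Reduce the network between node 0 (A) and node 2 (B) by series/parallel combination:
  Rp1 = R2 ‖ R3 (parallel, both between nodes 1 and 2) = 1/(1/33000 + 1/1300) = 1251 Ω
  Rs1 = R1 + Rp1 (series, joined only at node 1) = 16000 + 1251 = 17250 Ω
R_eq = 17.25 kΩ

Final answer: 17.25 kΩ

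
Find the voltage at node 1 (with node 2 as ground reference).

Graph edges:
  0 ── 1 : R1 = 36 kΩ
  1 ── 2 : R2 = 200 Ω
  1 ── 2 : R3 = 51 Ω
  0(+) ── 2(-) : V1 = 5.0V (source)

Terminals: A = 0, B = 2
Nodal analysis, taking node 2 as the 0 V reference.
Source V1 fixes V_0 = 5 V.
KCL at each unknown node (sum of currents leaving = 0; resistances in Ω):
  Node 1: (V_1 - 5)/36000 + (V_1 - 0)/200 + (V_1 - 0)/51 = 0
Collecting terms: 0.02464 × V_1 = 0.0001389  =>  V_1 = 0.005638 V
The requested potential is V_1 = 0.005638 V.

Final answer: V_1 = 0.005638 V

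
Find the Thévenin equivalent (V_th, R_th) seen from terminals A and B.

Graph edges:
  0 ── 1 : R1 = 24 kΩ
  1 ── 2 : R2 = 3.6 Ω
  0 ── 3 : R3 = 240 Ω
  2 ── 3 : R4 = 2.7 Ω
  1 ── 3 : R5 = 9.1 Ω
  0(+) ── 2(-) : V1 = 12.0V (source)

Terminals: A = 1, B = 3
Step 1 — V_th is the open-circuit voltage V_A - V_B (nothing connected across the terminals).
Nodal analysis, taking node 2 as the 0 V reference.
Source V1 fixes V_0 = 12 V.
KCL at each unknown node (sum of currents leaving = 0; resistances in Ω):
  Node 1: (V_1 - 12)/24000 + (V_1 - 0)/3.6 + (V_1 - V_3)/9.1 = 0
  Node 3: (V_3 - 12)/240 + (V_3 - 0)/2.7 + (V_3 - V_1)/9.1 = 0
Collecting terms (coefficients in siemens):
  0.3877·V_1 - 0.1099·V_3 = 0.0005
  0.4844·V_3 - 0.1099·V_1 = 0.05
Determinant D = (0.3877)(0.4844) - (-0.1099)(-0.1099) = 0.1757
V_1 = [(0.0005)(0.4844) - (-0.1099)(0.05)]/D = 0.03264 V
V_3 = [(0.3877)(0.05) - (0.0005)(-0.1099)]/D = 0.1106 V
V_th = V_1 - V_3 = 0.03264 - 0.1106 = -0.07798 V
Step 2 — R_th: zero the source — replace V1 by a short circuit (node 2 merges into node 0) — and find the resistance seen between A (node 1) and B (node 3).
Reduce the network between node 1 (A) and node 3 (B) by series/parallel combination:
  Rp1 = R1 ‖ R2 (parallel, both between nodes 0 and 1) = 1/(1/24000 + 1/3.6) = 3.599 Ω
  Rp2 = R3 ‖ R4 (parallel, both between nodes 0 and 3) = 1/(1/240 + 1/2.7) = 2.67 Ω
  Rs1 = Rp1 + Rp2 (series, joined only at node 0) = 3.599 + 2.67 = 6.269 Ω
  Rp3 = R5 ‖ Rs1 (parallel, both between nodes 1 and 3) = 1/(1/9.1 + 1/6.269) = 3.712 Ω
R_th = 3.712 Ω

Final answer: V_th = -0.07798 V, R_th = 3.712 Ω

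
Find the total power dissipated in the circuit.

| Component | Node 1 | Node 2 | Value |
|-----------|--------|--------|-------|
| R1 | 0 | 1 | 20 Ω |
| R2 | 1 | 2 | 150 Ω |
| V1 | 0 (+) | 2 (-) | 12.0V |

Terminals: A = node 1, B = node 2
Nodal analysis, taking node 2 as the 0 V reference.
Source V1 fixes V_0 = 12 V.
KCL at each unknown node (sum of currents leaving = 0; resistances in Ω):
  Node 1: (V_1 - 12)/20 + (V_1 - 0)/150 = 0
Collecting terms: 0.05667 × V_1 = 0.6  =>  V_1 = 10.59 V
Power in each resistor, P = (ΔV)²/R:
  P_R1 = (12 - 10.59)²/20 = 0.09965 W
  P_R2 = (10.59 - 0)²/150 = 0.7474 W
P_total = P_R1 + P_R2 = 0.8471 W

Final answer: 0.8471 W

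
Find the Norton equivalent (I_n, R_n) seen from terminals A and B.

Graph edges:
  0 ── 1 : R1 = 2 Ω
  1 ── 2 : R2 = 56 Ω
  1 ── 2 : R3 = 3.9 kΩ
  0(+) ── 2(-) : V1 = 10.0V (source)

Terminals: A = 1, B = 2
Find the Thévenin equivalent first; then I_n = V_th/R_th and R_n = R_th.
Step 1 — V_th is the open-circuit voltage V_A - V_B (nothing connected across the terminals).
Nodal analysis, taking node 2 as the 0 V reference.
Source V1 fixes V_0 = 10 V.
KCL at each unknown node (sum of currents leaving = 0; resistances in Ω):
  Node 1: (V_1 - 10)/2 + (V_1 - 0)/56 + (V_1 - 0)/3900 = 0
Collecting terms: 0.5181 × V_1 = 5  =>  V_1 = 9.65 V
V_th = V_1 - V_2 = 9.65 - 0 = 9.65 V
Step 2 — R_th: zero the source — replace V1 by a short circuit (node 2 merges into node 0) — and find the resistance seen between A (node 1) and B (node 0).
Reduce the network between node 1 (A) and node 0 (B) by series/parallel combination:
  Rp1 = R1 ‖ R2 ‖ R3 (parallel, all between nodes 0 and 1) = 1/(1/2 + 1/56 + 1/3900) = 1.93 Ω
R_th = 1.93 Ω
I_n = V_th/R_th = 9.65/1.93 = 5 A, and R_n = R_th = 1.93 Ω

Final answer: I_n = 5 A, R_n = 1.93 Ω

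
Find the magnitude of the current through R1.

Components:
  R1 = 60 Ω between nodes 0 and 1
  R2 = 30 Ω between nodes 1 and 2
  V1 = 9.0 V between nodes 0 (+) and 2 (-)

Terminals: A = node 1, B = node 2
Nodal analysis, taking node 2 as the 0 V reference.
Source V1 fixes V_0 = 9 V.
KCL at each unknown node (sum of currents leaving = 0; resistances in Ω):
  Node 1: (V_1 - 9)/60 + (V_1 - 0)/30 = 0
Collecting terms: 0.05 × V_1 = 0.15  =>  V_1 = 3 V
I_R1 = (V_0 - V_1)/R1 = (9 - 3)/60 = 0.1 A
|I_R1| = 0.1 A

Final answer: |I_R1| = 0.1 A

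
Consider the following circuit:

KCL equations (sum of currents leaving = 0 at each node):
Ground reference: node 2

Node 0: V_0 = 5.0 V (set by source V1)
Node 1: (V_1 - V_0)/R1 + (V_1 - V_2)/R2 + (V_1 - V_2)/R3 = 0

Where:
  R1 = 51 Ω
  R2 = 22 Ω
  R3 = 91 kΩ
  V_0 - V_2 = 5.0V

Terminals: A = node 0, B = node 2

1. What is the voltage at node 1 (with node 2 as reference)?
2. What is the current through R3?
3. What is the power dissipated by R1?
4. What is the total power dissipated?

Nodal analysis, taking node 2 as the 0 V reference.
Source V1 fixes V_0 = 5 V.
KCL at each unknown node (sum of currents leaving = 0; resistances in Ω):
  Node 1: (V_1 - 5)/51 + (V_1 - 0)/22 + (V_1 - 0)/91000 = 0
Collecting terms: 0.06507 × V_1 = 0.09804  =>  V_1 = 1.507 V
Part 1:
  Read off the nodal solution: V_1 = 1.507 V
Part 2:
  I_R3 = (V_1 - V_2)/R3 = (1.507 - 0)/91000 = 0.00001656 A
  Magnitude: I_R3 = 0.00001656 A
Part 3:
  I_R1 = (V_0 - V_1)/R1 = (5 - 1.507)/51 = 0.0685 A
  P_R1 = I_R1² × R1 = (0.0685)² × 51 = 0.2393 W
Part 4:
  Power in each resistor, P = (ΔV)²/R:
    P_R1 = (5 - 1.507)²/51 = 0.2393 W
    P_R2 = (1.507 - 0)²/22 = 0.1032 W
    P_R3 = (1.507 - 0)²/91000 = 0.00002494 W
  P_total = P_R1 + P_R2 + P_R3 = 0.3425 W

Final answers:
1. V_1 = 1.507 V
2. I_R3 = 1.656e-05 A
3. P_R1 = 0.2393 W
4. P_total = 0.3425 W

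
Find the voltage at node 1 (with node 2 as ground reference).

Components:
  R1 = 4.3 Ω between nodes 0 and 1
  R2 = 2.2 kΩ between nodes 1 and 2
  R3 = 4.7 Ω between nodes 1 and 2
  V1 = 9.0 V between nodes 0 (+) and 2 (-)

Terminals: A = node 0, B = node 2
Nodal analysis, taking node 2 as the 0 V reference.
Source V1 fixes V_0 = 9 V.
KCL at each unknown node (sum of currents leaving = 0; resistances in Ω):
  Node 1: (V_1 - 9)/4.3 + (V_1 - 0)/2200 + (V_1 - 0)/4.7 = 0
Collecting terms: 0.4458 × V_1 = 2.093  =>  V_1 = 4.695 V
The requested potential is V_1 = 4.695 V.

Final answer: V_1 = 4.695 V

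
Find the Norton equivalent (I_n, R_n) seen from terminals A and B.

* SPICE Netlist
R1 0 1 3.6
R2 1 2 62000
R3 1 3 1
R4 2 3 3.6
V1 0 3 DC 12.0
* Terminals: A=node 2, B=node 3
Find the Thévenin equivalent first; then I_n = V_th/R_th and R_n = R_th.
Step 1 — V_th is the open-circuit voltage V_A - V_B (nothing connected across the terminals).
Nodal analysis, taking node 3 as the 0 V reference.
Source V1 fixes V_0 = 12 V.
KCL at each unknown node (sum of currents leaving = 0; resistances in Ω):
  Node 1: (V_1 - 12)/3.6 + (V_1 - V_2)/62000 + (V_1 - 0)/1 = 0
  Node 2: (V_2 - V_1)/62000 + (V_2 - 0)/3.6 = 0
Collecting terms (coefficients in siemens):
  1.278·V_1 - 0.00001613·V_2 = 3.333
  0.2778·V_2 - 0.00001613·V_1 = 0
Determinant D = (1.278)(0.2778) - (-0.00001613)(-0.00001613) = 0.355
V_1 = [(3.333)(0.2778) - (-0.00001613)(0)]/D = 2.609 V
V_2 = [(1.278)(0) - (3.333)(-0.00001613)]/D = 0.0001515 V
V_th = V_2 - V_3 = 0.0001515 - 0 = 0.0001515 V
Step 2 — R_th: zero the source — replace V1 by a short circuit (node 3 merges into node 0) — and find the resistance seen between A (node 2) and B (node 0).
Reduce the network between node 2 (A) and node 0 (B) by series/parallel combination:
  Rp1 = R1 ‖ R3 (parallel, both between nodes 0 and 1) = 1/(1/3.6 + 1/1) = 0.7826 Ω
  Rs1 = R2 + Rp1 (series, joined only at node 1) = 62000 + 0.7826 = 62000 Ω
  Rp2 = R4 ‖ Rs1 (parallel, both between nodes 0 and 2) = 1/(1/3.6 + 1/62000) = 3.6 Ω
R_th = 3.6 Ω
I_n = V_th/R_th = 0.0001515/3.6 = 0.00004208 A, and R_n = R_th = 3.6 Ω

Final answer: I_n = 4.208e-05 A, R_n = 3.6 Ω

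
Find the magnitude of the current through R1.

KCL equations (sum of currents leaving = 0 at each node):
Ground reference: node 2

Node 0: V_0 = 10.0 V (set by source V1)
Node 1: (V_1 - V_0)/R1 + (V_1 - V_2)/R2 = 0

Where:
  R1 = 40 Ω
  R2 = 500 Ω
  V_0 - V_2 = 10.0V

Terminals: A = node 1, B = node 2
Nodal analysis, taking node 2 as the 0 V reference.
Source V1 fixes V_0 = 10 V.
KCL at each unknown node (sum of currents leaving = 0; resistances in Ω):
  Node 1: (V_1 - 10)/40 + (V_1 - 0)/500 = 0
Collecting terms: 0.027 × V_1 = 0.25  =>  V_1 = 9.259 V
I_R1 = (V_0 - V_1)/R1 = (10 - 9.259)/40 = 0.01852 A
|I_R1| = 0.01852 A

Final answer: |I_R1| = 0.01852 A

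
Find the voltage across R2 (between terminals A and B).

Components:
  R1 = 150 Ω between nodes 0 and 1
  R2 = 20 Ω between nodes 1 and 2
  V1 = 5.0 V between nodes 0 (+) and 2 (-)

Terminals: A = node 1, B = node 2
R1 and R2 are in series across V1 (node 0 → node 1 → node 2), and the output A–B is taken across R2, so this is a voltage divider.
Series current: I = V1/(R1 + R2) = 5/(150 + 20) = 5/170 = 0.02941 A
V_R2 = I × R2 = V1 × R2/(R1 + R2) = 5 × 20/170 = 0.5882 V

Final answer: 0.5882 V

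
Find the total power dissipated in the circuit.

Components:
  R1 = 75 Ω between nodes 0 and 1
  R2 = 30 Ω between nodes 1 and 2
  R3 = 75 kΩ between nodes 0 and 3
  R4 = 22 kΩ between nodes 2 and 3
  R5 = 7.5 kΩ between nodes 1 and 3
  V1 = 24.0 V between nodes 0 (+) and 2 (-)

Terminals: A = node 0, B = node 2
Nodal analysis, taking node 2 as the 0 V reference.
Source V1 fixes V_0 = 24 V.
KCL at each unknown node (sum of currents leaving = 0; resistances in Ω):
  Node 1: (V_1 - 24)/75 + (V_1 - 0)/30 + (V_1 - V_3)/7500 = 0
  Node 3: (V_3 - 24)/75000 + (V_3 - 0)/22000 + (V_3 - V_1)/7500 = 0
Collecting terms (coefficients in siemens):
  0.0468·V_1 - 0.0001333·V_3 = 0.32
  0.0001921·V_3 - 0.0001333·V_1 = 0.00032
Determinant D = (0.0468)(0.0001921) - (-0.0001333)(-0.0001333) = 0.000008973
V_1 = [(0.32)(0.0001921) - (-0.0001333)(0.00032)]/D = 6.856 V
V_3 = [(0.0468)(0.00032) - (0.32)(-0.0001333)]/D = 6.424 V
Power in each resistor, P = (ΔV)²/R:
  P_R1 = (24 - 6.856)²/75 = 3.919 W
  P_R2 = (6.856 - 0)²/30 = 1.567 W
  P_R3 = (24 - 6.424)²/75000 = 0.004119 W
  P_R4 = (0 - 6.424)²/22000 = 0.001876 W
  P_R5 = (6.856 - 6.424)²/7500 = 0.00002491 W
P_total = P_R1 + P_R2 + P_R3 + P_R4 + P_R5 = 5.492 W

Final answer: 5.492 W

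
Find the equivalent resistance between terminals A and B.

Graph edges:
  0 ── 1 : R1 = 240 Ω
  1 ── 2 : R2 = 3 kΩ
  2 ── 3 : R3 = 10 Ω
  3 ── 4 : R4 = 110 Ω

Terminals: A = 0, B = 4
Reduce the network between node 0 (A) and node 4 (B) by series/parallel combination:
  Rs1 = R1 + R2 (series, joined only at node 1) = 240 + 3000 = 3240 Ω
  Rs2 = R3 + Rs1 (series, joined only at node 2) = 10 + 3240 = 3250 Ω
  Rs3 = R4 + Rs2 (series, joined only at node 3) = 110 + 3250 = 3360 Ω
R_eq = 3.36 kΩ

Final answer: 3.36 kΩ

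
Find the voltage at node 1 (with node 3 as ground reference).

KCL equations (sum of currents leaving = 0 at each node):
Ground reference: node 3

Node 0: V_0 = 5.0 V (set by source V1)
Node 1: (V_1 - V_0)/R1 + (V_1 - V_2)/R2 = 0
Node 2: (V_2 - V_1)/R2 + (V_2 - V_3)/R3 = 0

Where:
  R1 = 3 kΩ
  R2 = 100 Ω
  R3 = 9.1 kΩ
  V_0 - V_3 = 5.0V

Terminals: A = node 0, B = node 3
Nodal analysis, taking node 3 as the 0 V reference.
Source V1 fixes V_0 = 5 V.
KCL at each unknown node (sum of currents leaving = 0; resistances in Ω):
  Node 1: (V_1 - 5)/3000 + (V_1 - V_2)/100 = 0
  Node 2: (V_2 - V_1)/100 + (V_2 - 0)/9100 = 0
Collecting terms (coefficients in siemens):
  0.01033·V_1 - 0.01·V_2 = 0.001667
  0.01011·V_2 - 0.01·V_1 = 0
Determinant D = (0.01033)(0.01011) - (-0.01)(-0.01) = 0.000004469
V_1 = [(0.001667)(0.01011) - (-0.01)(0)]/D = 3.77 V
V_2 = [(0.01033)(0) - (0.001667)(-0.01)]/D = 3.73 V
The requested potential is V_1 = 3.77 V.

Final answer: V_1 = 3.77 V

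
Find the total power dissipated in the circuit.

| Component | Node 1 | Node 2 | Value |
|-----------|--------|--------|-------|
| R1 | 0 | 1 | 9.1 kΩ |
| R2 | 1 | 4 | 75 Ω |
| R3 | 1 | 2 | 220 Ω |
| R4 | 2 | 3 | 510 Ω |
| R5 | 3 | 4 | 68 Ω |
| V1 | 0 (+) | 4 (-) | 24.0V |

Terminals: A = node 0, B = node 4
Nodal analysis, taking node 4 as the 0 V reference.
Source V1 fixes V_0 = 24 V.
KCL at each unknown node (sum of currents leaving = 0; resistances in Ω):
  Node 1: (V_1 - 24)/9100 + (V_1 - 0)/75 + (V_1 - V_2)/220 = 0
  Node 2: (V_2 - V_1)/220 + (V_2 - V_3)/510 = 0
  Node 3: (V_3 - V_2)/510 + (V_3 - 0)/68 = 0
Collecting terms (coefficients in siemens):
  0.01799·V_1 - 0.004545·V_2 = 0.002637
  0.006506·V_2 - 0.004545·V_1 - 0.001961·V_3 = 0
  0.01667·V_3 - 0.001961·V_2 = 0
Solving these 3 simultaneous equations (Gaussian elimination) gives:
  V_1 = 0.1795 V, V_2 = 0.13 V, V_3 = 0.01529 V
Power in each resistor, P = (ΔV)²/R:
  P_R1 = (24 - 0.1795)²/9100 = 0.06235 W
  P_R2 = (0.1795 - 0)²/75 = 0.0004294 W
  P_R3 = (0.1795 - 0.13)²/220 = 0.00001113 W
  P_R4 = (0.13 - 0.01529)²/510 = 0.00002579 W
  P_R5 = (0.01529 - 0)²/68 = 0.000003439 W
P_total = P_R1 + P_R2 + P_R3 + P_R4 + P_R5 = 0.06282 W

Final answer: 0.06282 W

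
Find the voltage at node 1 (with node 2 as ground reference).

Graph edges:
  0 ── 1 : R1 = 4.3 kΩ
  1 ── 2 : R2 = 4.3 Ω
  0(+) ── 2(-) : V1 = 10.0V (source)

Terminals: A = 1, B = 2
Nodal analysis, taking node 2 as the 0 V reference.
Source V1 fixes V_0 = 10 V.
KCL at each unknown node (sum of currents leaving = 0; resistances in Ω):
  Node 1: (V_1 - 10)/4300 + (V_1 - 0)/4.3 = 0
Collecting terms: 0.2328 × V_1 = 0.002326  =>  V_1 = 0.00999 V
The requested potential is V_1 = 0.00999 V.

Final answer: V_1 = 0.00999 V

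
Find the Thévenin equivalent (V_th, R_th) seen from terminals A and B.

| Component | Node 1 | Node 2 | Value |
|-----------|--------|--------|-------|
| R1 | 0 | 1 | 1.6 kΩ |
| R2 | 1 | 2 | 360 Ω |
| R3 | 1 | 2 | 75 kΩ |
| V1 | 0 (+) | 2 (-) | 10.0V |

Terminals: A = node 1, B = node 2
Step 1 — V_th is the open-circuit voltage V_A - V_B (nothing connected across the terminals).
Nodal analysis, taking node 2 as the 0 V reference.
Source V1 fixes V_0 = 10 V.
KCL at each unknown node (sum of currents leaving = 0; resistances in Ω):
  Node 1: (V_1 - 10)/1600 + (V_1 - 0)/360 + (V_1 - 0)/75000 = 0
Collecting terms: 0.003416 × V_1 = 0.00625  =>  V_1 = 1.83 V
V_th = V_1 - V_2 = 1.83 - 0 = 1.83 V
Step 2 — R_th: zero the source — replace V1 by a short circuit (node 2 merges into node 0) — and find the resistance seen between A (node 1) and B (node 0).
Reduce the network between node 1 (A) and node 0 (B) by series/parallel combination:
  Rp1 = R1 ‖ R2 ‖ R3 (parallel, all between nodes 0 and 1) = 1/(1/1600 + 1/360 + 1/75000) = 292.7 Ω
R_th = 292.7 Ω

Final answer: V_th = 1.83 V, R_th = 292.7 Ω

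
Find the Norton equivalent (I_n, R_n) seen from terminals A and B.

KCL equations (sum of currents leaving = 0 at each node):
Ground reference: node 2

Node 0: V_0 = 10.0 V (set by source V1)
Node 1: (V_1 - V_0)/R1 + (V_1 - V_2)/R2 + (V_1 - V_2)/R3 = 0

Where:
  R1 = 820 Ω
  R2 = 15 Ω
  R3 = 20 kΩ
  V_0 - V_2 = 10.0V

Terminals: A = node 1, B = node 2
Find the Thévenin equivalent first; then I_n = V_th/R_th and R_n = R_th.
Step 1 — V_th is the open-circuit voltage V_A - V_B (nothing connected across the terminals).
Nodal analysis, taking node 2 as the 0 V reference.
Source V1 fixes V_0 = 10 V.
KCL at each unknown node (sum of currents leaving = 0; resistances in Ω):
  Node 1: (V_1 - 10)/820 + (V_1 - 0)/15 + (V_1 - 0)/20000 = 0
Collecting terms: 0.06794 × V_1 = 0.0122  =>  V_1 = 0.1795 V
V_th = V_1 - V_2 = 0.1795 - 0 = 0.1795 V
Step 2 — R_th: zero the source — replace V1 by a short circuit (node 2 merges into node 0) — and find the resistance seen between A (node 1) and B (node 0).
Reduce the network between node 1 (A) and node 0 (B) by series/parallel combination:
  Rp1 = R1 ‖ R2 ‖ R3 (parallel, all between nodes 0 and 1) = 1/(1/820 + 1/15 + 1/20000) = 14.72 Ω
R_th = 14.72 Ω
I_n = V_th/R_th = 0.1795/14.72 = 0.0122 A, and R_n = R_th = 14.72 Ω

Final answer: I_n = 0.0122 A, R_n = 14.72 Ω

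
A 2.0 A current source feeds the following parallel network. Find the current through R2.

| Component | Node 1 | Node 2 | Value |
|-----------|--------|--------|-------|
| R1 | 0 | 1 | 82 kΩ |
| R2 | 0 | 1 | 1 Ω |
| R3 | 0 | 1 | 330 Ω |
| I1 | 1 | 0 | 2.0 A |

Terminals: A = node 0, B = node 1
All resistors sit directly between nodes 0 and 1, so they are in parallel and share one voltage V; the full source current 2 A splits among them.
1/R_par = 1/82000 + 1/1 + 1/330 = 1.003 S  =>  R_par = 0.997 Ω
V = I × R_par = 2 × 0.997 = 1.994 V
I_R2 = V/R2 = 1.994/1 = 1.994 A

Final answer: 1.994 A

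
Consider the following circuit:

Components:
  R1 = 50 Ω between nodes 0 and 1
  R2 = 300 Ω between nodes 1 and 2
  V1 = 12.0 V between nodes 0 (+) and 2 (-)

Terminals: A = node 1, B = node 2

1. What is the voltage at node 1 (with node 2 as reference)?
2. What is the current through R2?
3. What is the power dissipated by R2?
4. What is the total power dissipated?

Nodal analysis, taking node 2 as the 0 V reference.
Source V1 fixes V_0 = 12 V.
KCL at each unknown node (sum of currents leaving = 0; resistances in Ω):
  Node 1: (V_1 - 12)/50 + (V_1 - 0)/300 = 0
Collecting terms: 0.02333 × V_1 = 0.24  =>  V_1 = 10.29 V
Part 1:
  Read off the nodal solution: V_1 = 10.29 V
Part 2:
  I_R2 = (V_1 - V_2)/R2 = (10.29 - 0)/300 = 0.03429 A
  Magnitude: I_R2 = 0.03429 A
Part 3:
  I_R2 = (V_1 - V_2)/R2 = (10.29 - 0)/300 = 0.03429 A
  P_R2 = I_R2² × R2 = (0.03429)² × 300 = 0.3527 W
Part 4:
  Power in each resistor, P = (ΔV)²/R:
    P_R1 = (12 - 10.29)²/50 = 0.05878 W
    P_R2 = (10.29 - 0)²/300 = 0.3527 W
  P_total = P_R1 + P_R2 = 0.4114 W

Final answers:
1. V_1 = 10.29 V
2. I_R2 = 0.03429 A
3. P_R2 = 0.3527 W
4. P_total = 0.4114 W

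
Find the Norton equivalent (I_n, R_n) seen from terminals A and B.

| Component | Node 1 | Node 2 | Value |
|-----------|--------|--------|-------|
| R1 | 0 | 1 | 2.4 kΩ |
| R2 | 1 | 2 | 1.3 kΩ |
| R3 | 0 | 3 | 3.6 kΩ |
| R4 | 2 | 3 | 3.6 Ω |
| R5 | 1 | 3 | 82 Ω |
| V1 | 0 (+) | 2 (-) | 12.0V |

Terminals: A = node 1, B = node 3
Find the Thévenin equivalent first; then I_n = V_th/R_th and R_n = R_th.
Step 1 — V_th is the open-circuit voltage V_A - V_B (nothing connected across the terminals).
Nodal analysis, taking node 2 as the 0 V reference.
Source V1 fixes V_0 = 12 V.
KCL at each unknown node (sum of currents leaving = 0; resistances in Ω):
  Node 1: (V_1 - 12)/2400 + (V_1 - 0)/1300 + (V_1 - V_3)/82 = 0
  Node 3: (V_3 - 12)/3600 + (V_3 - 0)/3.6 + (V_3 - V_1)/82 = 0
Collecting terms (coefficients in siemens):
  0.01338·V_1 - 0.0122·V_3 = 0.005
  0.2903·V_3 - 0.0122·V_1 = 0.003333
Determinant D = (0.01338)(0.2903) - (-0.0122)(-0.0122) = 0.003735
V_1 = [(0.005)(0.2903) - (-0.0122)(0.003333)]/D = 0.3994 V
V_3 = [(0.01338)(0.003333) - (0.005)(-0.0122)]/D = 0.02827 V
V_th = V_1 - V_3 = 0.3994 - 0.02827 = 0.3712 V
Step 2 — R_th: zero the source — replace V1 by a short circuit (node 2 merges into node 0) — and find the resistance seen between A (node 1) and B (node 3).
Reduce the network between node 1 (A) and node 3 (B) by series/parallel combination:
  Rp1 = R1 ‖ R2 (parallel, both between nodes 0 and 1) = 1/(1/2400 + 1/1300) = 843.2 Ω
  Rp2 = R3 ‖ R4 (parallel, both between nodes 0 and 3) = 1/(1/3600 + 1/3.6) = 3.596 Ω
  Rs1 = Rp1 + Rp2 (series, joined only at node 0) = 843.2 + 3.596 = 846.8 Ω
  Rp3 = R5 ‖ Rs1 (parallel, both between nodes 1 and 3) = 1/(1/82 + 1/846.8) = 74.76 Ω
R_th = 74.76 Ω
I_n = V_th/R_th = 0.3712/74.76 = 0.004965 A, and R_n = R_th = 74.76 Ω

Final answer: I_n = 0.004965 A, R_n = 74.76 Ω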